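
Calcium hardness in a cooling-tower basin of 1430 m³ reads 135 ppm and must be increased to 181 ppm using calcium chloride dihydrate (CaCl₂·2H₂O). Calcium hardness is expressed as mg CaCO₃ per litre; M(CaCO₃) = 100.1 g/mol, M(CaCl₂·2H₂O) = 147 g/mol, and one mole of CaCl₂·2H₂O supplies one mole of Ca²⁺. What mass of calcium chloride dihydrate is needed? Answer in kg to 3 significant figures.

Volume: 1430 m³ = 1,430,000 L.
Hardness to add: (181 − 135) = 46 mg/L as CaCO₃ × 1,430,000 L = 65,780 g as CaCO₃.
Moles of Ca²⁺ (1 mol Ca²⁺ ≡ 1 mol CaCO₃): 65,780 / 100.1 g/mol = 657.1 mol.
Mass of CaCl₂·2H₂O: 657.1 × 147 = 96,600 g.

96.6 kg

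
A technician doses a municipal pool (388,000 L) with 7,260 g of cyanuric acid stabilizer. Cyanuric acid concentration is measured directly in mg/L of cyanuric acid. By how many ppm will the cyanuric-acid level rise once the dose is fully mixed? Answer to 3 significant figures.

Rise: 7,260 g / 388,000 L × 1000 = 18.71 mg/L.

18.7 ppm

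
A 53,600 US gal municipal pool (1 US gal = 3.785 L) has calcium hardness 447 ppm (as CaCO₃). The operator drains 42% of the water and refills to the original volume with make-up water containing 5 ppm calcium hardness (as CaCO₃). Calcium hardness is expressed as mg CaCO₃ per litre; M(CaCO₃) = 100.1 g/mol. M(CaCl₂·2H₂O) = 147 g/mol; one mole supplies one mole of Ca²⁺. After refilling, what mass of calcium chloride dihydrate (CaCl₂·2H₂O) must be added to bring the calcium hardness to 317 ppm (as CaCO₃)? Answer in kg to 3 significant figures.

Volume: 53,600 US gal × 3.785 L/gal = 202,876 L.
After draining 42% and refilling: 447 × 0.58 + 5 × 0.42 = 261.36 ppm.
Deficit to target: 317 − 261.36 = 55.64 mg/L.
As CaCO₃: 55.64 mg/L × 202,876 L = 11,290 g; ÷ 100.1 = 112.8 mol Ca²⁺.
Mass: 112.8 × 147 = 16,580 g.

16.6 kg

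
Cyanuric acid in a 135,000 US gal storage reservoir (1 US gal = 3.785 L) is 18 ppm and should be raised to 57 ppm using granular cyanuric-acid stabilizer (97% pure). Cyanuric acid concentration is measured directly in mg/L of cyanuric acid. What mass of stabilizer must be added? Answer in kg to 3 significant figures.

Volume: 135,000 US gal × 3.785 L/gal = 510,975 L.
CYA to add: (57 − 18) = 39 mg/L × 510,975 L = 19,930 g cyanuric acid.
At 97% purity: 19,930 / 0.97 = 20,540 g product.

20.5 kg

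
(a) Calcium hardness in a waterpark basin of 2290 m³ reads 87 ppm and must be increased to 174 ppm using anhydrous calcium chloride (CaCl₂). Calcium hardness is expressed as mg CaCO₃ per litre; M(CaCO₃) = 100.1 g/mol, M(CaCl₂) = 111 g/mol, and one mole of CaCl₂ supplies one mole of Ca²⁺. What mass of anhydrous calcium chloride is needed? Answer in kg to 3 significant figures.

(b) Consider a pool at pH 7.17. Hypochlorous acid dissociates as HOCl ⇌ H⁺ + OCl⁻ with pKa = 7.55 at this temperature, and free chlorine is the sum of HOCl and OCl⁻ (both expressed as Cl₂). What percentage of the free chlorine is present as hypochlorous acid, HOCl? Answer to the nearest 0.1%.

(a) Volume: 2290 m³ = 2,290,000 L.
(a) Hardness to add: (174 − 87) = 87 mg/L as CaCO₃ × 2,290,000 L = 199,200 g as CaCO₃.
(a) Moles of Ca²⁺ (1 mol Ca²⁺ ≡ 1 mol CaCO₃): 199,200 / 100.1 g/mol = 1990 mol.
(a) Mass of CaCl₂: 1990 × 111 = 220,900 g.

(b) [OCl⁻]/[HOCl] = 10^(pH − pKa) = 10^(7.17 − 7.55) = 10^-0.38 = 0.4169.
(b) Fraction as HOCl = 1 / (1 + 0.4169) = 0.7058.

(a) 221 kg; (b) 70.6%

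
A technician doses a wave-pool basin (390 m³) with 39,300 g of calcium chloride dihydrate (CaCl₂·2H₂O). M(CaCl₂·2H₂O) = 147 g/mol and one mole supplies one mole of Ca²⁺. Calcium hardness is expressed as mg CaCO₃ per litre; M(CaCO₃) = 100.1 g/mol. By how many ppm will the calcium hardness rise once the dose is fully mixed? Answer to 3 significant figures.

68.6 ppm

Volume: 390 m³ = 390,000 L.
Moles of Ca²⁺: 39,300 g ÷ 147 g/mol = 267.3 mol.
As CaCO₃: 267.3 mol × 100.1 g/mol = 26,760 g.
Rise: 26,760 g / 390,000 L × 1000 = 68.62 mg/L.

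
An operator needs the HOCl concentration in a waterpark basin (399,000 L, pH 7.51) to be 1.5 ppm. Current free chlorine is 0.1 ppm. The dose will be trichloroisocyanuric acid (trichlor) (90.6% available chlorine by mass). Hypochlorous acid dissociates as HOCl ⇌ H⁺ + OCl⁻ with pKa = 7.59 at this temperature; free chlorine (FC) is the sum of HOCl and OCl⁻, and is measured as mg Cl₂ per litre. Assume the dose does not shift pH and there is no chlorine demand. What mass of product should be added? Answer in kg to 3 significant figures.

1.17 kg

[OCl⁻]/[HOCl] = 10^(pH − pKa) = 10^(7.51 − 7.59) = 0.8318; fraction as HOCl = 1/(1 + 0.8318) = 0.5459.
Free chlorine required for 1.5 ppm HOCl: 1.5 / 0.5459 = 2.748 ppm.
FC to add: 2.748 − 0.1 = 2.648 mg/L as Cl₂.
Cl₂ equivalent: 2.648 mg/L × 399,000 L = 1056 g.
Product at 90.6% available Cl: 1056 / 0.906 = 1166 g.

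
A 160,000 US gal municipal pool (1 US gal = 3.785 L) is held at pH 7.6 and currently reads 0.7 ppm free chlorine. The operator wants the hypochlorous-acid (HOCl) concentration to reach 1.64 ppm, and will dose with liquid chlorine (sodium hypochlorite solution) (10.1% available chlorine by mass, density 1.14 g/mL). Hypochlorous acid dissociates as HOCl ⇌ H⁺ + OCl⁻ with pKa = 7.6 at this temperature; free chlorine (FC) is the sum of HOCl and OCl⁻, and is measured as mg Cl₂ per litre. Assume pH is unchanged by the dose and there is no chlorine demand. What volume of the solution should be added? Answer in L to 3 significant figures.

13.6 L

Volume: 160,000 US gal × 3.785 L/gal = 605,600 L.
[OCl⁻]/[HOCl] = 10^(pH − pKa) = 10^(7.6 − 7.6) = 1; fraction as HOCl = 1/(1 + 1) = 0.5.
Free chlorine required for 1.64 ppm HOCl: 1.64 / 0.5 = 3.28 ppm.
FC to add: 3.28 − 0.7 = 2.58 mg/L as Cl₂.
Cl₂ equivalent: 2.58 mg/L × 605,600 L = 1562 g.
Product at 10.1% available Cl: 1562 / 0.101 = 15,470 g.
Volume: 15,470 g ÷ 1.14 g/mL = 13,570 mL.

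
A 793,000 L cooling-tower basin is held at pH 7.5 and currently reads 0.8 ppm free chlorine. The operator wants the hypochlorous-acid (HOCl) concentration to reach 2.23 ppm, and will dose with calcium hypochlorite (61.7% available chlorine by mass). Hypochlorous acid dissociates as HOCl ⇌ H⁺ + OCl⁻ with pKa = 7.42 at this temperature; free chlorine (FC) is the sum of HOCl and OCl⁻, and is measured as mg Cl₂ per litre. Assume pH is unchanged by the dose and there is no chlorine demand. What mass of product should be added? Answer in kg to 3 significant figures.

[OCl⁻]/[HOCl] = 10^(pH − pKa) = 10^(7.5 − 7.42) = 1.202; fraction as HOCl = 1/(1 + 1.202) = 0.4541.
Free chlorine required for 2.23 ppm HOCl: 2.23 / 0.4541 = 4.911 ppm.
FC to add: 4.911 − 0.8 = 4.111 mg/L as Cl₂.
Cl₂ equivalent: 4.111 mg/L × 793,000 L = 3260 g.
Product at 61.7% available Cl: 3260 / 0.617 = 5284 g.

5.28 kg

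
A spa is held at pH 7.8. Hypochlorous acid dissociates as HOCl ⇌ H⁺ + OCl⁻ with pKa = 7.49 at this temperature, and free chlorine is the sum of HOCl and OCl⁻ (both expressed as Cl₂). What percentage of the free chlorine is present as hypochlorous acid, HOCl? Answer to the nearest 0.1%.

[OCl⁻]/[HOCl] = 10^(pH − pKa) = 10^(7.8 − 7.49) = 10^0.31 = 2.042.
Fraction as HOCl = 1 / (1 + 2.042) = 0.3288.

32.9%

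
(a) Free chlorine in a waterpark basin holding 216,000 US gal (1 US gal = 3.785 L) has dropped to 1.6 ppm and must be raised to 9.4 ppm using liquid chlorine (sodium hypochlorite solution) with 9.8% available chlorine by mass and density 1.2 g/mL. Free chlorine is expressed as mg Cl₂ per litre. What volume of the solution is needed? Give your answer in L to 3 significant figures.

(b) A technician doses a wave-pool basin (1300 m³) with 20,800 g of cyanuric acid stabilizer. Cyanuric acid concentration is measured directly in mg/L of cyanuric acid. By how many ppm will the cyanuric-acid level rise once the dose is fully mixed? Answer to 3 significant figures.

(a) Volume: 216,000 US gal × 3.785 L/gal = 817,560 L.
(a) Chlorine deficit: 9.4 − 1.6 = 7.8 ppm = 7.8 mg/L as Cl₂.
(a) Cl₂ equivalent needed: 7.8 mg/L × 817,560 L = 6,377,000 mg = 6377 g.
(a) Product at 9.8% available chlorine: 6377 / 0.098 = 65,070 g.
(a) Volume at density 1.2 g/mL: 65,070 g ÷ 1.2 g/mL = 54,230 mL.

(b) Volume: 1300 m³ = 1,300,000 L.
(b) Rise: 20,800 g / 1,300,000 L × 1000 = 16 mg/L.

(a) 54.2 L; (b) 16.0 ppm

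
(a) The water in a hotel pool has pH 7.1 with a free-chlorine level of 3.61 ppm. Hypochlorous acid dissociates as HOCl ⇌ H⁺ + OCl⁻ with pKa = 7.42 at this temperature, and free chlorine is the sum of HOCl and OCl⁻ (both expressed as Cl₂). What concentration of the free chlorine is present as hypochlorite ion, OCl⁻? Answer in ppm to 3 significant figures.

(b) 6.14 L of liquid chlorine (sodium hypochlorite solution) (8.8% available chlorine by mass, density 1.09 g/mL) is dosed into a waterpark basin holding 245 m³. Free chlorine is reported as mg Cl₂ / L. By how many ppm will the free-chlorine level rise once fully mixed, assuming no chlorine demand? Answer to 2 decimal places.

(a) 1.17 ppm; (b) 2.40 ppm

(a) [OCl⁻]/[HOCl] = 10^(pH − pKa) = 10^(7.1 − 7.42) = 10^-0.32 = 0.4786.
(a) Fraction as HOCl = 1 / (1 + 0.4786) = 0.6763.
(a) OCl⁻ = (1 − 0.6763) × 3.61 ppm = 1.169 ppm.

(b) Volume: 245 m³ = 245,000 L.
(b) Mass of solution: 6.14 L × 1000 mL/L × 1.09 g/mL = 6693 g.
(b) Available chlorine delivered: 6693 g × 0.088 = 588.9 g as Cl₂.
(b) Concentration rise: 588.9 g / 245,000 L = 2.404 mg/L = 2.40 ppm.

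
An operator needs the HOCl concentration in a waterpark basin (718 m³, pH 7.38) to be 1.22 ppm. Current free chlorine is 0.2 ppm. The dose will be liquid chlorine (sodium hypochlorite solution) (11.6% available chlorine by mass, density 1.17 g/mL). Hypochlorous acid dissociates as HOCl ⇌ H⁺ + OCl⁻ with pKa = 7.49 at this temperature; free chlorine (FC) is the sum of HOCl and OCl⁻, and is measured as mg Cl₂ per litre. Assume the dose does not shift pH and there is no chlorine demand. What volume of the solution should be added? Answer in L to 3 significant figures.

10.4 L

Volume: 718 m³ = 718,000 L.
[OCl⁻]/[HOCl] = 10^(pH − pKa) = 10^(7.38 − 7.49) = 0.7762; fraction as HOCl = 1/(1 + 0.7762) = 0.563.
Free chlorine required for 1.22 ppm HOCl: 1.22 / 0.563 = 2.167 ppm.
FC to add: 2.167 − 0.2 = 1.967 mg/L as Cl₂.
Cl₂ equivalent: 1.967 mg/L × 718,000 L = 1412 g.
Product at 11.6% available Cl: 1412 / 0.116 = 12,180 g.
Volume: 12,180 g ÷ 1.17 g/mL = 10,410 mL.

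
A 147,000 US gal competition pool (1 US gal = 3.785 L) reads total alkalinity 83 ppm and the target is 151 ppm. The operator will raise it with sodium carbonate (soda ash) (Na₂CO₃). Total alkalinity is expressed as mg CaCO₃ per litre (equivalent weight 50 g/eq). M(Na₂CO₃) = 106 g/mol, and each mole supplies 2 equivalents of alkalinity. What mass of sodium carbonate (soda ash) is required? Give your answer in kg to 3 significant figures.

40.1 kg

Volume: 147,000 US gal × 3.785 L/gal = 556,395 L.
Alkalinity to add: (151 − 83) = 68 mg/L as CaCO₃ × 556,395 L = 37,830 g as CaCO₃.
Equivalents: 37,830 g ÷ 50 g/eq = 756.7 eq.
Each mole of Na₂CO₃ supplies 2 eq, so 756.7 / 2 = 378.3 mol.
Mass: 378.3 mol × 106 g/mol = 40,100 g.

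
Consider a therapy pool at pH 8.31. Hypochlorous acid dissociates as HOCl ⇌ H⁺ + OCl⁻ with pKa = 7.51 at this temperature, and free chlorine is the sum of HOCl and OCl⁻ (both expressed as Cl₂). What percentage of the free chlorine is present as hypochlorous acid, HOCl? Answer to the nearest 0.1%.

[OCl⁻]/[HOCl] = 10^(pH − pKa) = 10^(8.31 − 7.51) = 10^0.80 = 6.31.
Fraction as HOCl = 1 / (1 + 6.31) = 0.1368.

13.7%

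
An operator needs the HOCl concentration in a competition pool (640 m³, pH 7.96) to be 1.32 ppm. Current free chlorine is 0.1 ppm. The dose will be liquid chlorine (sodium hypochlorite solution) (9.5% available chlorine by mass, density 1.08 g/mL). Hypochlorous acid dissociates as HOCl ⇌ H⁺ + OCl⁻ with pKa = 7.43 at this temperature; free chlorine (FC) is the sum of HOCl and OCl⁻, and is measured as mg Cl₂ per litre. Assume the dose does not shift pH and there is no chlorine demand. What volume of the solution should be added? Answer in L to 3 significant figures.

35.5 L

Volume: 640 m³ = 640,000 L.
[OCl⁻]/[HOCl] = 10^(pH − pKa) = 10^(7.96 − 7.43) = 3.388; fraction as HOCl = 1/(1 + 3.388) = 0.2279.
Free chlorine required for 1.32 ppm HOCl: 1.32 / 0.2279 = 5.793 ppm.
FC to add: 5.793 − 0.1 = 5.693 mg/L as Cl₂.
Cl₂ equivalent: 5.693 mg/L × 640,000 L = 3643 g.
Product at 9.5% available Cl: 3643 / 0.095 = 38,350 g.
Volume: 38,350 g ÷ 1.08 g/mL = 35,510 mL.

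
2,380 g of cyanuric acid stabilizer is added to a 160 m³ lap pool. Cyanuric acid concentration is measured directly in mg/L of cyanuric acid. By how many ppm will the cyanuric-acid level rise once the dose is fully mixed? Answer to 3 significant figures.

Volume: 160 m³ = 160,000 L.
Rise: 2,380 g / 160,000 L × 1000 = 14.88 mg/L.

14.9 ppm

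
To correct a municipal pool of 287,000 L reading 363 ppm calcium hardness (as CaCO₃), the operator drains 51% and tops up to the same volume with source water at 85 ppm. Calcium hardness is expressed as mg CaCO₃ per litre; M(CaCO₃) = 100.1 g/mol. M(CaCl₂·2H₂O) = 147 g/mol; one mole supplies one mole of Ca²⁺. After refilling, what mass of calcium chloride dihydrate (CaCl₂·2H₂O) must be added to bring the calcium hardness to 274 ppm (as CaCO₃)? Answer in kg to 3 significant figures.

22.2 kg

After draining 51% and refilling: 363 × 0.49 + 85 × 0.51 = 221.22 ppm.
Deficit to target: 274 − 221.22 = 52.78 mg/L.
As CaCO₃: 52.78 mg/L × 287,000 L = 15,150 g; ÷ 100.1 = 151.3 mol Ca²⁺.
Mass: 151.3 × 147 = 22,250 g.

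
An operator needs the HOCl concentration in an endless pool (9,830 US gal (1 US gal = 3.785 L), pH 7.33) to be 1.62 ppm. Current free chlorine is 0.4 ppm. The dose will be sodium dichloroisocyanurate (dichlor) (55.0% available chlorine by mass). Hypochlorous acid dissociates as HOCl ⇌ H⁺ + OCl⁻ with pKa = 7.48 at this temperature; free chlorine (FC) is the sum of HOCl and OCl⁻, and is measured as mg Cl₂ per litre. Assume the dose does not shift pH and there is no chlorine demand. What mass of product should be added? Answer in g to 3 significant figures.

160 g

Volume: 9,830 US gal × 3.785 L/gal = 37,207 L.
[OCl⁻]/[HOCl] = 10^(pH − pKa) = 10^(7.33 − 7.48) = 0.7079; fraction as HOCl = 1/(1 + 0.7079) = 0.5855.
Free chlorine required for 1.62 ppm HOCl: 1.62 / 0.5855 = 2.767 ppm.
FC to add: 2.767 − 0.4 = 2.367 mg/L as Cl₂.
Cl₂ equivalent: 2.367 mg/L × 37,207 L = 88.06 g.
Product at 55.0% available Cl: 88.06 / 0.55 = 160.1 g.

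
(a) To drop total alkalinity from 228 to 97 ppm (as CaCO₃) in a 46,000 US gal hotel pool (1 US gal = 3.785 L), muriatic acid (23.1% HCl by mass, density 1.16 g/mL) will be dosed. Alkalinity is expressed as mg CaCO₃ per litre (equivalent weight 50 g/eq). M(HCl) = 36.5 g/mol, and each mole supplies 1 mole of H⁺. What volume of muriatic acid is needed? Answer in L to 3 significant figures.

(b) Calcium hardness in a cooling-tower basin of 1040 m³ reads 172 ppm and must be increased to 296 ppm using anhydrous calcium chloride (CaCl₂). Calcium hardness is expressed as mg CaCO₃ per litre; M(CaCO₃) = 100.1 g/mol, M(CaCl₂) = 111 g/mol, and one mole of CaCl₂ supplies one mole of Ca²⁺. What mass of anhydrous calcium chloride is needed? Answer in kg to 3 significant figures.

(a) 62.1 L; (b) 143 kg

(a) Volume: 46,000 US gal × 3.785 L/gal = 174,110 L.
(a) Alkalinity to neutralize: (228 − 97) = 131 mg/L as CaCO₃ × 174,110 L = 22,810 g as CaCO₃.
(a) Equivalents of H⁺ required: 22,810 ÷ 50 g/eq = 456.2 eq = 456.2 mol HCl.
(a) Mass of HCl: 456.2 × 36.5 = 16,650 g.
(a) Mass of 23.1% solution: 16,650 / 0.231 = 72,080 g.
(a) Volume: 72,080 g ÷ 1.16 g/mL = 62,140 mL.

(b) Volume: 1040 m³ = 1,040,000 L.
(b) Hardness to add: (296 − 172) = 124 mg/L as CaCO₃ × 1,040,000 L = 129,000 g as CaCO₃.
(b) Moles of Ca²⁺ (1 mol Ca²⁺ ≡ 1 mol CaCO₃): 129,000 / 100.1 g/mol = 1288 mol.
(b) Mass of CaCl₂: 1288 × 111 = 143,000 g.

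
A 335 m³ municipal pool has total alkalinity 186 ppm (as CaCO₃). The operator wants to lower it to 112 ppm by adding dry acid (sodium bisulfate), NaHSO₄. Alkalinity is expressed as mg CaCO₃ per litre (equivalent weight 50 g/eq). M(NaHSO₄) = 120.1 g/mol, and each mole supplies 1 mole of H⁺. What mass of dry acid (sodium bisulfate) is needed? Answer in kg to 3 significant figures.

Volume: 335 m³ = 335,000 L.
Alkalinity to neutralize: (186 − 112) = 74 mg/L as CaCO₃ × 335,000 L = 24,790 g as CaCO₃.
Equivalents of H⁺ required: 24,790 ÷ 50 g/eq = 495.8 eq = 495.8 mol NaHSO₄.
Mass of NaHSO₄: 495.8 × 120.1 = 59,550 g.

59.5 kg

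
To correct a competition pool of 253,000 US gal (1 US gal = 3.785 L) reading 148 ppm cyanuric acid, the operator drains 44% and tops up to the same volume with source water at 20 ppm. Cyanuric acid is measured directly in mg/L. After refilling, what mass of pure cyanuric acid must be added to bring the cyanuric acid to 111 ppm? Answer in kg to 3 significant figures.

Volume: 253,000 US gal × 3.785 L/gal = 957,605 L.
After draining 44% and refilling: 148 × 0.56 + 20 × 0.44 = 91.68 ppm.
Deficit to target: 111 − 91.68 = 19.32 mg/L.
Mass: 19.32 mg/L × 957,605 L = 18,500 g cyanuric acid.

18.5 kg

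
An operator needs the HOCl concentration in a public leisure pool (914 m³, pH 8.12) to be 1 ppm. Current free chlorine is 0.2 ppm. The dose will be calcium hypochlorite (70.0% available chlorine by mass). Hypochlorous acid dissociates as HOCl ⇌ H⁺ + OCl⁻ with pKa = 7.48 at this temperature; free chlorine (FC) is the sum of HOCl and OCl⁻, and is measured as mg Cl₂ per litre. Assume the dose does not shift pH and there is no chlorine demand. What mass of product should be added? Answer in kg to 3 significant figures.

Volume: 914 m³ = 914,000 L.
[OCl⁻]/[HOCl] = 10^(pH − pKa) = 10^(8.12 − 7.48) = 4.365; fraction as HOCl = 1/(1 + 4.365) = 0.1864.
Free chlorine required for 1 ppm HOCl: 1 / 0.1864 = 5.365 ppm.
FC to add: 5.365 − 0.2 = 5.165 mg/L as Cl₂.
Cl₂ equivalent: 5.165 mg/L × 914,000 L = 4721 g.
Product at 70.0% available Cl: 4721 / 0.7 = 6744 g.

6.74 kg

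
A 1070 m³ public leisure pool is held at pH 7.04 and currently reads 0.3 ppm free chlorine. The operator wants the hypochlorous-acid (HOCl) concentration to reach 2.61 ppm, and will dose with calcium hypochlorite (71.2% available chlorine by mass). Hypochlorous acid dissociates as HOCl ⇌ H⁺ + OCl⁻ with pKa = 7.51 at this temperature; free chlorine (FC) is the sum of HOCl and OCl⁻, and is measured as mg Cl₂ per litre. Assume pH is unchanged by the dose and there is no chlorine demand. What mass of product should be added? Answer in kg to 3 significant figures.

Volume: 1070 m³ = 1,070,000 L.
[OCl⁻]/[HOCl] = 10^(pH − pKa) = 10^(7.04 − 7.51) = 0.3388; fraction as HOCl = 1/(1 + 0.3388) = 0.7469.
Free chlorine required for 2.61 ppm HOCl: 2.61 / 0.7469 = 3.494 ppm.
FC to add: 3.494 − 0.3 = 3.194 mg/L as Cl₂.
Cl₂ equivalent: 3.194 mg/L × 1,070,000 L = 3418 g.
Product at 71.2% available Cl: 3418 / 0.712 = 4801 g.

4.80 kg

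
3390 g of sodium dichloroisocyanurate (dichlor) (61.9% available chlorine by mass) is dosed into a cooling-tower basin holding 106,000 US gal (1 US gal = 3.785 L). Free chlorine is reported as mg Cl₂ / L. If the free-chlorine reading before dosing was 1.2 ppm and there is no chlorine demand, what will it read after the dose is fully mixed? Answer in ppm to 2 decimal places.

6.43 ppm

Volume: 106,000 US gal × 3.785 L/gal = 401,210 L.
Available chlorine delivered: 3390 g × 0.619 = 2098 g as Cl₂.
Concentration rise: 2098 g / 401,210 L = 5.23 mg/L = 5.23 ppm.
Final FC: 1.2 + 5.23 = 6.43 ppm.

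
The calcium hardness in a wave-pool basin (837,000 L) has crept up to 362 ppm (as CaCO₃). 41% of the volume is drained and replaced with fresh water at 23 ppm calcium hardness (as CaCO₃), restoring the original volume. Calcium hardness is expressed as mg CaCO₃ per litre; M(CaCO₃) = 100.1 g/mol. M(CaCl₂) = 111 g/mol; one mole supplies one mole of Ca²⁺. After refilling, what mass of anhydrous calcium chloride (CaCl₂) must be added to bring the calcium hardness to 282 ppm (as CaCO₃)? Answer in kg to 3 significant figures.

54.8 kg

After draining 41% and refilling: 362 × 0.59 + 23 × 0.41 = 223.01 ppm.
Deficit to target: 282 − 223.01 = 58.99 mg/L.
As CaCO₃: 58.99 mg/L × 837,000 L = 49,370 g; ÷ 100.1 = 493.3 mol Ca²⁺.
Mass: 493.3 × 111 = 54,750 g.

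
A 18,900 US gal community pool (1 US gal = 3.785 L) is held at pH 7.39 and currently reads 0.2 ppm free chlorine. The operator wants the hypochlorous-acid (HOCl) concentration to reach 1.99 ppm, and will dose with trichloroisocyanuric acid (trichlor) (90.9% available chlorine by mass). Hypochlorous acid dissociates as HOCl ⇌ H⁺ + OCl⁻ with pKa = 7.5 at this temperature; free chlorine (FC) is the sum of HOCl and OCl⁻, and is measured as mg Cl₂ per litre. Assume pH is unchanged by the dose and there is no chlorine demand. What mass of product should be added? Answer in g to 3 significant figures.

262 g

Volume: 18,900 US gal × 3.785 L/gal = 71,536 L.
[OCl⁻]/[HOCl] = 10^(pH − pKa) = 10^(7.39 − 7.5) = 0.7762; fraction as HOCl = 1/(1 + 0.7762) = 0.563.
Free chlorine required for 1.99 ppm HOCl: 1.99 / 0.563 = 3.535 ppm.
FC to add: 3.535 − 0.2 = 3.335 mg/L as Cl₂.
Cl₂ equivalent: 3.335 mg/L × 71,536 L = 238.6 g.
Product at 90.9% available Cl: 238.6 / 0.909 = 262.4 g.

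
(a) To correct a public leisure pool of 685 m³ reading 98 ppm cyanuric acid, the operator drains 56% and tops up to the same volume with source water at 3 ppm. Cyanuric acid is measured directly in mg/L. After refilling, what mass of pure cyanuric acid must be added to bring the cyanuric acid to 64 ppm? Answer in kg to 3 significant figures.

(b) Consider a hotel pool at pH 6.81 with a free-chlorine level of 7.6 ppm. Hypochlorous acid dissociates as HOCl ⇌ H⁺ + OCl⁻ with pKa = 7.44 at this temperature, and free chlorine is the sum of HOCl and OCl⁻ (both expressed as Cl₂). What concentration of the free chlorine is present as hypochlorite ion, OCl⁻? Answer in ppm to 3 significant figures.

(a) Volume: 685 m³ = 685,000 L.
(a) After draining 56% and refilling: 98 × 0.44 + 3 × 0.56 = 44.8 ppm.
(a) Deficit to target: 64 − 44.8 = 19.2 mg/L.
(a) Mass: 19.2 mg/L × 685,000 L = 13,150 g cyanuric acid.

(b) [OCl⁻]/[HOCl] = 10^(pH − pKa) = 10^(6.81 − 7.44) = 10^-0.63 = 0.2344.
(b) Fraction as HOCl = 1 / (1 + 0.2344) = 0.8101.
(b) OCl⁻ = (1 − 0.8101) × 7.6 ppm = 1.443 ppm.

(a) 13.2 kg; (b) 1.44 ppm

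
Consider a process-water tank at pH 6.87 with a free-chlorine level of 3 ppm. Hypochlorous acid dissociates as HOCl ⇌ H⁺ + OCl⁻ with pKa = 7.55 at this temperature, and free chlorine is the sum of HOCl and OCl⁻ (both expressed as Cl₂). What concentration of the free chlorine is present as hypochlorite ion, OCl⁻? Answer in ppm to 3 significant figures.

[OCl⁻]/[HOCl] = 10^(pH − pKa) = 10^(6.87 − 7.55) = 10^-0.68 = 0.2089.
Fraction as HOCl = 1 / (1 + 0.2089) = 0.8272.
OCl⁻ = (1 − 0.8272) × 3 ppm = 0.5185 ppm.

0.518 ppm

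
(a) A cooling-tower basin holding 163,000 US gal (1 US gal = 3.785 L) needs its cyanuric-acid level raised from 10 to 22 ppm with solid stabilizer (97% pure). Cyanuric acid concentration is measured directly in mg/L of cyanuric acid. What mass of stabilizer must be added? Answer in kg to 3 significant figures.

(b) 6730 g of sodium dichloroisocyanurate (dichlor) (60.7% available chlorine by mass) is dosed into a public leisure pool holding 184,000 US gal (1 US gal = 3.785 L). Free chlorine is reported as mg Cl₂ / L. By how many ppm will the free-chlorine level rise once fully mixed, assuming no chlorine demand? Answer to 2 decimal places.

(a) Volume: 163,000 US gal × 3.785 L/gal = 616,955 L.
(a) CYA to add: (22 − 10) = 12 mg/L × 616,955 L = 7403 g cyanuric acid.
(a) At 97% purity: 7403 / 0.97 = 7632 g product.

(b) Volume: 184,000 US gal × 3.785 L/gal = 696,440 L.
(b) Available chlorine delivered: 6730 g × 0.607 = 4085 g as Cl₂.
(b) Concentration rise: 4085 g / 696,440 L = 5.866 mg/L = 5.87 ppm.

(a) 7.63 kg; (b) 5.87 ppm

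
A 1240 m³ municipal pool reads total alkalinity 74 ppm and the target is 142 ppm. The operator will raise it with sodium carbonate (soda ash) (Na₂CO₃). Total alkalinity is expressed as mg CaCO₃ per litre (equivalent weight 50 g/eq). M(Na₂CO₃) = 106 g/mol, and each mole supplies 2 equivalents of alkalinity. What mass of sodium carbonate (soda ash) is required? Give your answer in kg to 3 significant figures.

Volume: 1240 m³ = 1,240,000 L.
Alkalinity to add: (142 − 74) = 68 mg/L as CaCO₃ × 1,240,000 L = 84,320 g as CaCO₃.
Equivalents: 84,320 g ÷ 50 g/eq = 1686 eq.
Each mole of Na₂CO₃ supplies 2 eq, so 1686 / 2 = 843.2 mol.
Mass: 843.2 mol × 106 g/mol = 89,380 g.

89.4 kg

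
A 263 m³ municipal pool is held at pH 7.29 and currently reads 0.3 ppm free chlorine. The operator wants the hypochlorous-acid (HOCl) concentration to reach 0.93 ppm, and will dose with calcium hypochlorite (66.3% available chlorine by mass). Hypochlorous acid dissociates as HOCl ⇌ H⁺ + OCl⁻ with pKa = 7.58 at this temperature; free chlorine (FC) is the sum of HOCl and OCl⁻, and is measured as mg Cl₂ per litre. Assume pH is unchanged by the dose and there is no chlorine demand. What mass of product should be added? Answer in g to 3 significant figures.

439 g

Volume: 263 m³ = 263,000 L.
[OCl⁻]/[HOCl] = 10^(pH − pKa) = 10^(7.29 − 7.58) = 0.5129; fraction as HOCl = 1/(1 + 0.5129) = 0.661.
Free chlorine required for 0.93 ppm HOCl: 0.93 / 0.661 = 1.407 ppm.
FC to add: 1.407 − 0.3 = 1.107 mg/L as Cl₂.
Cl₂ equivalent: 1.107 mg/L × 263,000 L = 291.1 g.
Product at 66.3% available Cl: 291.1 / 0.663 = 439.1 g.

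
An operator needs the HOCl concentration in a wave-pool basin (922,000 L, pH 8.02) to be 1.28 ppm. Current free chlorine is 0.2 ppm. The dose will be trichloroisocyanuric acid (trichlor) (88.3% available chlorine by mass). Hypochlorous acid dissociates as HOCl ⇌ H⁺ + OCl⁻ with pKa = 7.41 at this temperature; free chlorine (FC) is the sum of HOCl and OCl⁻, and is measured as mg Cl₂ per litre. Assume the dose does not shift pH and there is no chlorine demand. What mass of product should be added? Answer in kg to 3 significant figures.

[OCl⁻]/[HOCl] = 10^(pH − pKa) = 10^(8.02 − 7.41) = 4.074; fraction as HOCl = 1/(1 + 4.074) = 0.1971.
Free chlorine required for 1.28 ppm HOCl: 1.28 / 0.1971 = 6.494 ppm.
FC to add: 6.494 − 0.2 = 6.294 mg/L as Cl₂.
Cl₂ equivalent: 6.294 mg/L × 922,000 L = 5803 g.
Product at 88.3% available Cl: 5803 / 0.883 = 6572 g.

6.57 kg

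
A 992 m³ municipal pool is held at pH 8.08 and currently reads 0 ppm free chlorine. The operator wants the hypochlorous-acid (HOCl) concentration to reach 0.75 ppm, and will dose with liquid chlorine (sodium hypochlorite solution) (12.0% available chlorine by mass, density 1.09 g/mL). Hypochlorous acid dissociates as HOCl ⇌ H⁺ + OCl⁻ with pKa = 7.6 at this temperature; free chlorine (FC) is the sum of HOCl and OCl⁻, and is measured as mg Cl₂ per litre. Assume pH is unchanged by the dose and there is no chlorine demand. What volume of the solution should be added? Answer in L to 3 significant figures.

Volume: 992 m³ = 992,000 L.
[OCl⁻]/[HOCl] = 10^(pH − pKa) = 10^(8.08 − 7.6) = 3.02; fraction as HOCl = 1/(1 + 3.02) = 0.2488.
Free chlorine required for 0.75 ppm HOCl: 0.75 / 0.2488 = 3.015 ppm.
FC to add: 3.015 − 0 = 3.015 mg/L as Cl₂.
Cl₂ equivalent: 3.015 mg/L × 992,000 L = 2991 g.
Product at 12.0% available Cl: 2991 / 0.12 = 24,920 g.
Volume: 24,920 g ÷ 1.09 g/mL = 22,870 mL.

22.9 L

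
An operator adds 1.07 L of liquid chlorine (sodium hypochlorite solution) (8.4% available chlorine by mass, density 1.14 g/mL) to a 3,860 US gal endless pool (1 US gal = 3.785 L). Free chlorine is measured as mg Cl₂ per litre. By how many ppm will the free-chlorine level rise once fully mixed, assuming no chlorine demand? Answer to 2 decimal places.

Volume: 3,860 US gal × 3.785 L/gal = 14,610 L.
Mass of solution: 1.07 L × 1000 mL/L × 1.14 g/mL = 1220 g.
Available chlorine delivered: 1220 g × 0.084 = 102.5 g as Cl₂.
Concentration rise: 102.5 g / 14,610 L = 7.013 mg/L = 7.01 ppm.

7.01 ppm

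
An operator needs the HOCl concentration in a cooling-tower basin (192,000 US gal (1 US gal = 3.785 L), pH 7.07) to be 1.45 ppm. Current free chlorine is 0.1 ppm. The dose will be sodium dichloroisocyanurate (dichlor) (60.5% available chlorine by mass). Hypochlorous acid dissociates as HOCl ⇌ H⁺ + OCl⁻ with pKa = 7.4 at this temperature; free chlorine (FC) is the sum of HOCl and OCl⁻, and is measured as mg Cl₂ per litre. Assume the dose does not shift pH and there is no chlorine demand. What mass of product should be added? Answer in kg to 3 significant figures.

2.44 kg

Volume: 192,000 US gal × 3.785 L/gal = 726,720 L.
[OCl⁻]/[HOCl] = 10^(pH − pKa) = 10^(7.07 − 7.4) = 0.4677; fraction as HOCl = 1/(1 + 0.4677) = 0.6813.
Free chlorine required for 1.45 ppm HOCl: 1.45 / 0.6813 = 2.128 ppm.
FC to add: 2.128 − 0.1 = 2.028 mg/L as Cl₂.
Cl₂ equivalent: 2.028 mg/L × 726,720 L = 1474 g.
Product at 60.5% available Cl: 1474 / 0.605 = 2436 g.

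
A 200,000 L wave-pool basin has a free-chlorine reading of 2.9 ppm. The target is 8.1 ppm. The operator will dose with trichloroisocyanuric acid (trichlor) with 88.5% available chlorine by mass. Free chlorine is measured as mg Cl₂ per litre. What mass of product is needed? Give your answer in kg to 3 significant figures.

Chlorine deficit: 8.1 − 2.9 = 5.2 ppm = 5.2 mg/L as Cl₂.
Cl₂ equivalent needed: 5.2 mg/L × 200,000 L = 1,040,000 mg = 1040 g.
Product at 88.5% available chlorine: 1040 / 0.885 = 1175 g.

1.18 kg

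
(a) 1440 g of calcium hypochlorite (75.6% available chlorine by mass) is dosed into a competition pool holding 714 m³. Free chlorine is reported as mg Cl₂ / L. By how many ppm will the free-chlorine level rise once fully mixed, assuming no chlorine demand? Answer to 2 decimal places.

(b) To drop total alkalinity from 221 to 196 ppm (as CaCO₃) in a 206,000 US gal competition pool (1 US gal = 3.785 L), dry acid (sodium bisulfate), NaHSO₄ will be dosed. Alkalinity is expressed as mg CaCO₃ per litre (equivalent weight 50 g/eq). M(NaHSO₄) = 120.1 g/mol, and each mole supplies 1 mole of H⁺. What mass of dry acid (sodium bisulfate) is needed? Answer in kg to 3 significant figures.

(a) Volume: 714 m³ = 714,000 L.
(a) Available chlorine delivered: 1440 g × 0.756 = 1089 g as Cl₂.
(a) Concentration rise: 1089 g / 714,000 L = 1.525 mg/L = 1.52 ppm.

(b) Volume: 206,000 US gal × 3.785 L/gal = 779,710 L.
(b) Alkalinity to neutralize: (221 − 196) = 25 mg/L as CaCO₃ × 779,710 L = 19,490 g as CaCO₃.
(b) Equivalents of H⁺ required: 19,490 ÷ 50 g/eq = 389.9 eq = 389.9 mol NaHSO₄.
(b) Mass of NaHSO₄: 389.9 × 120.1 = 46,820 g.

(a) 1.52 ppm; (b) 46.8 kg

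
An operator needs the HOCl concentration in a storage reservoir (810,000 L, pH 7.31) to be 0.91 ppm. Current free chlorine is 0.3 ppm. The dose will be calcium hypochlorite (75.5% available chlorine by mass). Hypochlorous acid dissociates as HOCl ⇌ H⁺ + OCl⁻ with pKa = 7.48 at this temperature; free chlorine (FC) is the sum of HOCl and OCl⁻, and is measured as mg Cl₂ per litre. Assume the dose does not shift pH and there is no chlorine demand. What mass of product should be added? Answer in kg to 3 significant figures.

[OCl⁻]/[HOCl] = 10^(pH − pKa) = 10^(7.31 − 7.48) = 0.6761; fraction as HOCl = 1/(1 + 0.6761) = 0.5966.
Free chlorine required for 0.91 ppm HOCl: 0.91 / 0.5966 = 1.525 ppm.
FC to add: 1.525 − 0.3 = 1.225 mg/L as Cl₂.
Cl₂ equivalent: 1.225 mg/L × 810,000 L = 992.4 g.
Product at 75.5% available Cl: 992.4 / 0.755 = 1314 g.

1.31 kg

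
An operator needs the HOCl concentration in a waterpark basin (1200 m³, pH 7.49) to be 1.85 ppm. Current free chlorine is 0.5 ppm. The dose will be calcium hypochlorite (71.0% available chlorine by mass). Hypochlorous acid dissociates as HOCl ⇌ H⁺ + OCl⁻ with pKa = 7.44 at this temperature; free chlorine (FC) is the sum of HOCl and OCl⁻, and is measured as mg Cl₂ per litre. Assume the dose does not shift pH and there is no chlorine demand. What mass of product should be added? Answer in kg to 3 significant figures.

Volume: 1200 m³ = 1,200,000 L.
[OCl⁻]/[HOCl] = 10^(pH − pKa) = 10^(7.49 − 7.44) = 1.122; fraction as HOCl = 1/(1 + 1.122) = 0.4712.
Free chlorine required for 1.85 ppm HOCl: 1.85 / 0.4712 = 3.926 ppm.
FC to add: 3.926 − 0.5 = 3.426 mg/L as Cl₂.
Cl₂ equivalent: 3.426 mg/L × 1,200,000 L = 4111 g.
Product at 71.0% available Cl: 4111 / 0.71 = 5790 g.

5.79 kg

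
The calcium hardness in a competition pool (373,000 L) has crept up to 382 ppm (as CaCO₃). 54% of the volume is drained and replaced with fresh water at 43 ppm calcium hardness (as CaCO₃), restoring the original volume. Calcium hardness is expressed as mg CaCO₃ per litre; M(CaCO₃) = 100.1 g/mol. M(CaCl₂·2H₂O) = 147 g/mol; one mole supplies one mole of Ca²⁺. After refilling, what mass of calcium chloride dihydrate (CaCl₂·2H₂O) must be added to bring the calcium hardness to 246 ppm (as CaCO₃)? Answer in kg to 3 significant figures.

25.8 kg

After draining 54% and refilling: 382 × 0.46 + 43 × 0.54 = 198.94 ppm.
Deficit to target: 246 − 198.94 = 47.06 mg/L.
As CaCO₃: 47.06 mg/L × 373,000 L = 17,550 g; ÷ 100.1 = 175.4 mol Ca²⁺.
Mass: 175.4 × 147 = 25,780 g.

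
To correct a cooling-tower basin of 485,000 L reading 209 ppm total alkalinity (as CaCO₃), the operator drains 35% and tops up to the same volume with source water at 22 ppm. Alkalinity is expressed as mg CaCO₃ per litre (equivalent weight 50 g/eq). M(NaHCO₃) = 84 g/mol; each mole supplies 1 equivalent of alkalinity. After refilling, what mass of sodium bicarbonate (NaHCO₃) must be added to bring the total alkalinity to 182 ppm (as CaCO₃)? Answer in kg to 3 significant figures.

31.3 kg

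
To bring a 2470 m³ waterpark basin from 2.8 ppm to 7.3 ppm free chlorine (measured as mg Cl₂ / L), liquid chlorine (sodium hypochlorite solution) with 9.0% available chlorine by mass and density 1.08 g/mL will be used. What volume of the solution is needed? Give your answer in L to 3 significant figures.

114 L

Volume: 2470 m³ = 2,470,000 L.
Chlorine deficit: 7.3 − 2.8 = 4.5 ppm = 4.5 mg/L as Cl₂.
Cl₂ equivalent needed: 4.5 mg/L × 2,470,000 L = 11,120,000 mg = 11,120 g.
Product at 9.0% available chlorine: 11,120 / 0.09 = 123,500 g.
Volume at density 1.08 g/mL: 123,500 g ÷ 1.08 g/mL = 114,400 mL.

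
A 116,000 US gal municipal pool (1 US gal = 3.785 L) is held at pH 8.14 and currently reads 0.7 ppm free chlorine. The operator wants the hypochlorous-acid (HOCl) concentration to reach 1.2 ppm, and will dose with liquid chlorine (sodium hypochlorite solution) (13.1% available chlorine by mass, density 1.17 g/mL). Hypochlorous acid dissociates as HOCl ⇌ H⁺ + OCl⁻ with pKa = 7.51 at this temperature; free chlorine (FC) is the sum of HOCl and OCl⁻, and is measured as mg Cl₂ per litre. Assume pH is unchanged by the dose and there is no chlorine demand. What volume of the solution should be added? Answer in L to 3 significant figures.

Volume: 116,000 US gal × 3.785 L/gal = 439,060 L.
[OCl⁻]/[HOCl] = 10^(pH − pKa) = 10^(8.14 − 7.51) = 4.266; fraction as HOCl = 1/(1 + 4.266) = 0.1899.
Free chlorine required for 1.2 ppm HOCl: 1.2 / 0.1899 = 6.319 ppm.
FC to add: 6.319 − 0.7 = 5.619 mg/L as Cl₂.
Cl₂ equivalent: 5.619 mg/L × 439,060 L = 2467 g.
Product at 13.1% available Cl: 2467 / 0.131 = 18,830 g.
Volume: 18,830 g ÷ 1.17 g/mL = 16,100 mL.

16.1 L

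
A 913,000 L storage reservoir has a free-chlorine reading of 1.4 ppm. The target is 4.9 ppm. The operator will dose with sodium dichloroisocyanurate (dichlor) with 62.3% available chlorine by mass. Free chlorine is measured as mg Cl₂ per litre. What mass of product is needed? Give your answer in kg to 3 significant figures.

Chlorine deficit: 4.9 − 1.4 = 3.5 ppm = 3.5 mg/L as Cl₂.
Cl₂ equivalent needed: 3.5 mg/L × 913,000 L = 3,196,000 mg = 3196 g.
Product at 62.3% available chlorine: 3196 / 0.623 = 5129 g.

5.13 kg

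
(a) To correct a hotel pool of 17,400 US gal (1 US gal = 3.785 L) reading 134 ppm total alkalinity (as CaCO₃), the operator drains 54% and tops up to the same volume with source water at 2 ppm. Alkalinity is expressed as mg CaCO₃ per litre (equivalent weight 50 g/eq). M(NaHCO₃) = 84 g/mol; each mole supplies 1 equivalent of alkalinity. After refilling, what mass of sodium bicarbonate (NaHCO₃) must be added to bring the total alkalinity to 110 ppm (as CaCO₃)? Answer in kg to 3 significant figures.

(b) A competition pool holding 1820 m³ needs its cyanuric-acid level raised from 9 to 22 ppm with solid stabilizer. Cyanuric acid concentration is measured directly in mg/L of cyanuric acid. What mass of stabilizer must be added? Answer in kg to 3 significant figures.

(a) 5.23 kg; (b) 23.7 kg

(a) Volume: 17,400 US gal × 3.785 L/gal = 65,859 L.
(a) After draining 54% and refilling: 134 × 0.46 + 2 × 0.54 = 62.72 ppm.
(a) Deficit to target: 110 − 62.72 = 47.28 mg/L.
(a) As CaCO₃: 47.28 mg/L × 65,859 L = 3114 g; ÷ 50 g/eq ÷ 1 = 62.28 mol NaHCO₃.
(a) Mass: 62.28 × 84 = 5231 g.

(b) Volume: 1820 m³ = 1,820,000 L.
(b) CYA to add: (22 − 9) = 13 mg/L × 1,820,000 L = 23,660 g cyanuric acid.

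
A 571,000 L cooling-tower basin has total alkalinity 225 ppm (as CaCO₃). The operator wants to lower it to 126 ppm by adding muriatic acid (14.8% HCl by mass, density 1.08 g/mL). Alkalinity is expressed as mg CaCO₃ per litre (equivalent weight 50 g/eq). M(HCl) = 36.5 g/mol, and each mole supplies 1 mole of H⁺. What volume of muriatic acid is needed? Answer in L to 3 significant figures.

Alkalinity to neutralize: (225 − 126) = 99 mg/L as CaCO₃ × 571,000 L = 56,530 g as CaCO₃.
Equivalents of H⁺ required: 56,530 ÷ 50 g/eq = 1131 eq = 1131 mol HCl.
Mass of HCl: 1131 × 36.5 = 41,270 g.
Mass of 14.8% solution: 41,270 / 0.148 = 278,800 g.
Volume: 278,800 g ÷ 1.08 g/mL = 258,200 mL.

258 L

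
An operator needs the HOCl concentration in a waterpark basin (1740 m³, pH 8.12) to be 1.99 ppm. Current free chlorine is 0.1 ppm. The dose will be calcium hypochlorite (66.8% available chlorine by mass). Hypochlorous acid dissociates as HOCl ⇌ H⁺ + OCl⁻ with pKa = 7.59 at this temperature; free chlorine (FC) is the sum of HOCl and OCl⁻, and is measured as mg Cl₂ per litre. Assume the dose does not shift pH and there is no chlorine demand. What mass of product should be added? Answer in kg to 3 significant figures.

Volume: 1740 m³ = 1,740,000 L.
[OCl⁻]/[HOCl] = 10^(pH − pKa) = 10^(8.12 − 7.59) = 3.388; fraction as HOCl = 1/(1 + 3.388) = 0.2279.
Free chlorine required for 1.99 ppm HOCl: 1.99 / 0.2279 = 8.733 ppm.
FC to add: 8.733 − 0.1 = 8.633 mg/L as Cl₂.
Cl₂ equivalent: 8.633 mg/L × 1,740,000 L = 15,020 g.
Product at 66.8% available Cl: 15,020 / 0.668 = 22,490 g.

22.5 kg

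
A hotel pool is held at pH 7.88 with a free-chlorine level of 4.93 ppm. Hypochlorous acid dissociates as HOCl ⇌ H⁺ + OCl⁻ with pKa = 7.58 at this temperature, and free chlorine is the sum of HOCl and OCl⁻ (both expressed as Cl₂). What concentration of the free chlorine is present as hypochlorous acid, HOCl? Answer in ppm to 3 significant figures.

1.65 ppm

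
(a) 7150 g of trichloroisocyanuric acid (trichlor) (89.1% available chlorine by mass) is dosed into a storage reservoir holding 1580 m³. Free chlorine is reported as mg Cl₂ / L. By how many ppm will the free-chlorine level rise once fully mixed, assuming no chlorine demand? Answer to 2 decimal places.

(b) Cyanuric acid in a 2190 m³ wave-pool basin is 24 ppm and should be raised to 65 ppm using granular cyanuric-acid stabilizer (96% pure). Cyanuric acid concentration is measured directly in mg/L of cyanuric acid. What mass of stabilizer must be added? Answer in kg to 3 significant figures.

(a) 4.03 ppm; (b) 93.5 kg

(a) Volume: 1580 m³ = 1,580,000 L.
(a) Available chlorine delivered: 7150 g × 0.891 = 6371 g as Cl₂.
(a) Concentration rise: 6371 g / 1,580,000 L = 4.032 mg/L = 4.03 ppm.

(b) Volume: 2190 m³ = 2,190,000 L.
(b) CYA to add: (65 − 24) = 41 mg/L × 2,190,000 L = 89,790 g cyanuric acid.
(b) At 96% purity: 89,790 / 0.96 = 93,530 g product.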